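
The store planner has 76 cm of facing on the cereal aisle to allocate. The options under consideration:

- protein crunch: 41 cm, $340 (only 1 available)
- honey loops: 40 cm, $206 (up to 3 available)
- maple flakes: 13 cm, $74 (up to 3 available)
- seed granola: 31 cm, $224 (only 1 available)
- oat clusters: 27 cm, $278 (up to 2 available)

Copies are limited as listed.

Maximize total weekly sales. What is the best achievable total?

Maple flakes + 2×oat clusters uses 67 of the 76 cm and totals 630.
The spare 9 cm is too small for any remaining product, and no exchange beats 630.

630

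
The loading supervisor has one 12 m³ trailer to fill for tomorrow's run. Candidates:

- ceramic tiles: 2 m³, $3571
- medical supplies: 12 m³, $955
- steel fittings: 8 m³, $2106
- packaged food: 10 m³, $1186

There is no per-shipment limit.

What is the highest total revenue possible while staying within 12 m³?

By revenue per m³: ceramic tiles 1785.50, steel fittings 263.25, packaged food 118.60 lead.
The ratio ordering already packs tightly: 6×ceramic tiles, 12 m³, 21426.
That's the maximum — no swap from here does better than 21426.

21426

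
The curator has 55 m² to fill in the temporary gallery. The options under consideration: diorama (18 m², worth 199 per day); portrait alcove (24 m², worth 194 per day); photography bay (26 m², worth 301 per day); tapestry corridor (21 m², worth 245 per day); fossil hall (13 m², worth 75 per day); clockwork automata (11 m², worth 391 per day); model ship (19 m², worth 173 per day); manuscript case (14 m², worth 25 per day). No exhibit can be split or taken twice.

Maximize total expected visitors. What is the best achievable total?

891

A density-first pass picks diorama + tapestry corridor + clockwork automata — 835 at 50 m².
Dropping tapestry corridor frees 21 m²; slotting in photography bay (26 m²) lifts the total to 891 at 55 m².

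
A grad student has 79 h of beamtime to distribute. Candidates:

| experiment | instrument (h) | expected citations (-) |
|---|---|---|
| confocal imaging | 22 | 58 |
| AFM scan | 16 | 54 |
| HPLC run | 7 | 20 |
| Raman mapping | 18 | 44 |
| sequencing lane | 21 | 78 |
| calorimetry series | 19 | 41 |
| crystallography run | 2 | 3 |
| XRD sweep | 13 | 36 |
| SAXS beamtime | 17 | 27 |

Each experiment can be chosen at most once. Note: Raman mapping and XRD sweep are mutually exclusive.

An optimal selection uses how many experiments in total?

Best achievable expected citations is 246.
For example confocal imaging + AFM scan + HPLC run + sequencing lane + XRD sweep achieves it, using 79 h.
Any selection reaching 246 contains exactly 5 experiments.

5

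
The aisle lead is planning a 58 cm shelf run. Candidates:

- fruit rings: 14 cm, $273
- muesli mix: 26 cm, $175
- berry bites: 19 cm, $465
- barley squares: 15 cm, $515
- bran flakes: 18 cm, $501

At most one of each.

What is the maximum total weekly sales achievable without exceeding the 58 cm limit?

1481

The ratio ordering already packs tightly: berry bites + barley squares + bran flakes, 52 cm, 1481.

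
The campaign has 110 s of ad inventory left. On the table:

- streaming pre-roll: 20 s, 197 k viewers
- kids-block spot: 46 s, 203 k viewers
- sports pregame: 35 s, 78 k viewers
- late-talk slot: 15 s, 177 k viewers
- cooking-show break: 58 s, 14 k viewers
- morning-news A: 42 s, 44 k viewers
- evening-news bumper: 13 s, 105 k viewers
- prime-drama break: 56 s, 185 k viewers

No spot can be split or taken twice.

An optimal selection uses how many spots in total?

Best achievable expected reach is 682.
streaming pre-roll + kids-block spot + late-talk slot + evening-news bumper hits 682 at 94 s.
Every optimal selection uses 4 spots.

4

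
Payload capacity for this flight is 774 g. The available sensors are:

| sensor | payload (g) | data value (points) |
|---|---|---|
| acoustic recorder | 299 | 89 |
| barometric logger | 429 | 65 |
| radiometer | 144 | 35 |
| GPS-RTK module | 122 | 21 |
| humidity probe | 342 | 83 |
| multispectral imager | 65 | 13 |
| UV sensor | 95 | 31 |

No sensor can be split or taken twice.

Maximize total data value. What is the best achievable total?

The ratio heuristic lands on acoustic recorder + radiometer + GPS-RTK module + multispectral imager + UV sensor (189) but leaves 49 g idle.
Dropping radiometer and GPS-RTK module and multispectral imager frees 331 g; slotting in humidity probe (342 g) lifts the total to 203 at 736 g.
An exhaustive check of the 128 subsets confirms 203.

203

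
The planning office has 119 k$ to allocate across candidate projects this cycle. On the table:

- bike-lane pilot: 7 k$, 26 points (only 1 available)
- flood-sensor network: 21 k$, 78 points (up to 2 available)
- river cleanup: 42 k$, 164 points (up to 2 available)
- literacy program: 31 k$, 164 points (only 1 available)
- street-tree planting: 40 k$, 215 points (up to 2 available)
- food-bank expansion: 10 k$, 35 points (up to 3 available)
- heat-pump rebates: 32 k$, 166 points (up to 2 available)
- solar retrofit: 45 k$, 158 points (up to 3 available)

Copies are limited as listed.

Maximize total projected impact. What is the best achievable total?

622

Ranking by ratio (projected impact/k$): street-tree planting 5.38, literacy program 5.29, heat-pump rebates 5.19, river cleanup 3.90.
The ratio heuristic lands on bike-lane pilot + literacy program + 2×street-tree planting (620) but leaves 1 k$ idle.
Replace literacy program with heat-pump rebates: the trade gains 2 net, giving 622 at 119 k$.
No other feasible combination exceeds 622.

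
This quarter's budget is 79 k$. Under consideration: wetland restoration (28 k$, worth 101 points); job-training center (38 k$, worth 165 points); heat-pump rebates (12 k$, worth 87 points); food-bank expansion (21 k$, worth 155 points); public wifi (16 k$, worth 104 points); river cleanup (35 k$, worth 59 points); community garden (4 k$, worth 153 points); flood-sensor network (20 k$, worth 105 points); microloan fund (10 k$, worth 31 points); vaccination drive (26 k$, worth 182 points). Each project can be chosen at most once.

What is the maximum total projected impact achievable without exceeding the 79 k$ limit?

Ranking by ratio (projected impact/k$): community garden 38.25, food-bank expansion 7.38, heat-pump rebates 7.25.
Heat-pump rebates + food-bank expansion + public wifi + community garden + vaccination drive uses 79 of the 79 k$ and totals 681.
The closest alternative, heat-pump rebates + public wifi + community garden + flood-sensor network + vaccination drive, reaches only 631.

681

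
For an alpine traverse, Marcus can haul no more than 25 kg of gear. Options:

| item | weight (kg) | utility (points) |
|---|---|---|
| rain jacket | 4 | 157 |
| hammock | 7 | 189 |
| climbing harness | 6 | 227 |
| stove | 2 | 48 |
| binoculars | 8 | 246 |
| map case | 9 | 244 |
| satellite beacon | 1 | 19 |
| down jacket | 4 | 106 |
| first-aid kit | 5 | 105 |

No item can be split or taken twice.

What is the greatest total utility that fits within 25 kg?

819

Ranking by ratio (utility/kg): rain jacket 39.25, climbing harness 37.83, binoculars 30.75.
Rain jacket + hammock + climbing harness + binoculars uses 25 of the 25 kg and totals 819.
Next best is rain jacket + climbing harness + stove + binoculars + satellite beacon + down jacket at 803 (25 kg) — short by 16.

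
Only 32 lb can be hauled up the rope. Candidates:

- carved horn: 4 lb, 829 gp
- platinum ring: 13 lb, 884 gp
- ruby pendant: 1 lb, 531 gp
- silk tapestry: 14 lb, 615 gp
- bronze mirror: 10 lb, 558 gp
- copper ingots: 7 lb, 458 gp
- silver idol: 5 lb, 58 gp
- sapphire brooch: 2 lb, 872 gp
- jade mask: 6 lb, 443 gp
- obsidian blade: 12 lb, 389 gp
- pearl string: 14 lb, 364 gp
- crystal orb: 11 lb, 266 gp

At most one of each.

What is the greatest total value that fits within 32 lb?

3691

Taking the top-ratio items first gives carved horn + platinum ring + ruby pendant + silver idol + sapphire brooch + jade mask for 3617 (31 lb).
Replace platinum ring and silver idol with bronze mirror + copper ingots: the trade gains 74 net, giving 3691 at 30 lb.
Nothing else within 32 lb beats 3691.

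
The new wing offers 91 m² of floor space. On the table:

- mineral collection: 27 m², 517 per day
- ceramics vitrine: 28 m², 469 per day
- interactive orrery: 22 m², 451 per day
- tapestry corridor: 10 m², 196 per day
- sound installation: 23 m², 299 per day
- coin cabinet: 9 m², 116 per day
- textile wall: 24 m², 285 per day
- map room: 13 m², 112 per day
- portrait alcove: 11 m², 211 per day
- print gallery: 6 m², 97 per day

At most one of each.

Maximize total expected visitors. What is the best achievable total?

1648

Filling by ratio: mineral collection + interactive orrery + tapestry corridor + coin cabinet + portrait alcove + print gallery for 1588, with 6 m² left unused.
Replace tapestry corridor and coin cabinet and print gallery with ceramics vitrine: the trade gains 60 net, giving 1648 at 88 m².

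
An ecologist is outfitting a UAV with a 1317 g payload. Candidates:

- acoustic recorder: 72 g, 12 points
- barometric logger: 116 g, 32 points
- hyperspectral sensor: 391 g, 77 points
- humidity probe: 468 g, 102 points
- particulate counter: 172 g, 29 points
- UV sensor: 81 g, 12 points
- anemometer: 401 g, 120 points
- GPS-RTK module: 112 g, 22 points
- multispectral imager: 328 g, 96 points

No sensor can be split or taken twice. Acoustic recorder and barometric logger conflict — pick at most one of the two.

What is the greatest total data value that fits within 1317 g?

350

Best packing: barometric logger + humidity probe + anemometer + multispectral imager — 1313 g, 350 total.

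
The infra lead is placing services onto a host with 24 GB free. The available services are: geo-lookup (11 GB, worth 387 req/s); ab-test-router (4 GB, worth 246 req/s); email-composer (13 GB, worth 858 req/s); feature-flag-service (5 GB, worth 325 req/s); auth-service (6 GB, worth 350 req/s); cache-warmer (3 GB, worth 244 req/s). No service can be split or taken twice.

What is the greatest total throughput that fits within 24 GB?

Greedy by ratio would take email-composer + feature-flag-service + cache-warmer: 21 GB used, total 1427.
The 3 GB tied up in cache-warmer is better spent on auth-service — total rises to 1533 (24 GB).
Next best is ab-test-router + email-composer + auth-service at 1454 (23 GB) — short by 79.

1533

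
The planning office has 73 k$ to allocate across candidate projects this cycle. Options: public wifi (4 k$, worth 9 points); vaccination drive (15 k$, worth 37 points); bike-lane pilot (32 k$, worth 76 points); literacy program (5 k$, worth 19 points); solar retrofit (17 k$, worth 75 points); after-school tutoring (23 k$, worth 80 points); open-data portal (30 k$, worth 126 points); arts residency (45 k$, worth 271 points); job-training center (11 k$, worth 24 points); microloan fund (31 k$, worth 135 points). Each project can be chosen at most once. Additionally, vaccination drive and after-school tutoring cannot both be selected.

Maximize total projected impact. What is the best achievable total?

374

Taking public wifi + literacy program + solar retrofit + arts residency: 71 k$ used, 374 in projected impact.
That's the maximum — no feasible swap from here does better than 374.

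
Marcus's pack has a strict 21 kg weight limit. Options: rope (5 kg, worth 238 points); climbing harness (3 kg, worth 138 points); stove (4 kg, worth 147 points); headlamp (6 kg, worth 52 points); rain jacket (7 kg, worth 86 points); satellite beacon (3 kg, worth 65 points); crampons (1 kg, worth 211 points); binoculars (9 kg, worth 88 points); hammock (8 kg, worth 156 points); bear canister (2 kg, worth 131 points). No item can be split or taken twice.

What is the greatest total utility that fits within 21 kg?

Rope + climbing harness + stove + satellite beacon + crampons + bear canister uses 18 of the 21 kg and totals 930.
The spare 3 kg is too small for any remaining item, and no exchange beats 930.

930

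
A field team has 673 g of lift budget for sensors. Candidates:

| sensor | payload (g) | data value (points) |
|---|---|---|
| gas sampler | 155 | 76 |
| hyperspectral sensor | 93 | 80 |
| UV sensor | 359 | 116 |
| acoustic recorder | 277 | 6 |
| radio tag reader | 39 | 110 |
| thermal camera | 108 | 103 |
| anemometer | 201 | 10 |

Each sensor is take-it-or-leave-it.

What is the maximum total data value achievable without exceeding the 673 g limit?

409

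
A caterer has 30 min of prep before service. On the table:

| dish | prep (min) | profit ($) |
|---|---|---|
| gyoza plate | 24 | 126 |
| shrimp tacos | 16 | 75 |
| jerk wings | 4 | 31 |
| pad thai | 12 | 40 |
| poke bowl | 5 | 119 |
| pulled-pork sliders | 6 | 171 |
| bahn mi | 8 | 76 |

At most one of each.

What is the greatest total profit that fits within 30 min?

Best packing: jerk wings + poke bowl + pulled-pork sliders + bahn mi — 23 min, 397 total.
The closest alternative, poke bowl + pulled-pork sliders + bahn mi, reaches only 366.

397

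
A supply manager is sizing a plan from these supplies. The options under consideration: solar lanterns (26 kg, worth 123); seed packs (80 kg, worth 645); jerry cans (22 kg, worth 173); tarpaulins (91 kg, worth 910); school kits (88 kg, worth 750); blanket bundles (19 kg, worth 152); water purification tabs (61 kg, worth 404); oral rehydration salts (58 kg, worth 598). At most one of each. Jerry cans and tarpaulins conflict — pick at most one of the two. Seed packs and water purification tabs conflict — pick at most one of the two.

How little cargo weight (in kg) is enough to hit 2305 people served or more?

Look for the lowest-cargo combination reaching 2305.
seed packs + tarpaulins + blanket bundles + oral rehydration salts reaches 2305 using 248 kg.
Any bundle with less than 248 kg falls short of 2305.

248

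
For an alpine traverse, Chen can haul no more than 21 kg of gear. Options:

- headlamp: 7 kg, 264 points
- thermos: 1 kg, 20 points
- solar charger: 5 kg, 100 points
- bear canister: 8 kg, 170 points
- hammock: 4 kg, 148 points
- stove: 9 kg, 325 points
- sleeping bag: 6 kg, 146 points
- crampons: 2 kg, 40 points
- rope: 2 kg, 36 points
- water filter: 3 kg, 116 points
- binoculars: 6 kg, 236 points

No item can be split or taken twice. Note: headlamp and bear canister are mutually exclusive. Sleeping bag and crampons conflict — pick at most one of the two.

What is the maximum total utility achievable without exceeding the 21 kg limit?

Headlamp + thermos + hammock + water filter + binoculars uses 21 of the 21 kg and totals 784.

784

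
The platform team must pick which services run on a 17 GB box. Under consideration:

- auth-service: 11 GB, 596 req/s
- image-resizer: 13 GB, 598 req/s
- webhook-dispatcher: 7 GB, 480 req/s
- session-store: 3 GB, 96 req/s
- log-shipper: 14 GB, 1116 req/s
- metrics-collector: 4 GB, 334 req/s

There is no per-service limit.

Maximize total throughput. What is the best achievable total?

1336

By throughput per GB: metrics-collector 83.50, log-shipper 79.71, webhook-dispatcher 68.57, auth-service 54.18 lead.
4×metrics-collector uses 16 of the 17 GB and totals 1336.
No other feasible combination exceeds 1336.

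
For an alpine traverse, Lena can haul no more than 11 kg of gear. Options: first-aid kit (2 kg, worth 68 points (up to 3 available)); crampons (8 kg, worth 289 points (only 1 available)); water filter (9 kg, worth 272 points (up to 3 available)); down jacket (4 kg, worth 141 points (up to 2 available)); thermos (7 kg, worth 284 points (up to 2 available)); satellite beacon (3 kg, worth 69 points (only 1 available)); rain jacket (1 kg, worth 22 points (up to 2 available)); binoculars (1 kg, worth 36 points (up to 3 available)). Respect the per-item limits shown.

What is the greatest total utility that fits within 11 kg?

A density-first pass picks thermos + rain jacket + 3×binoculars — 414 at 11 kg.
Replace rain jacket and 3×binoculars with down jacket: the trade gains 11 net, giving 425 at 11 kg.
That's the maximum — no swap from here does better than 425.

425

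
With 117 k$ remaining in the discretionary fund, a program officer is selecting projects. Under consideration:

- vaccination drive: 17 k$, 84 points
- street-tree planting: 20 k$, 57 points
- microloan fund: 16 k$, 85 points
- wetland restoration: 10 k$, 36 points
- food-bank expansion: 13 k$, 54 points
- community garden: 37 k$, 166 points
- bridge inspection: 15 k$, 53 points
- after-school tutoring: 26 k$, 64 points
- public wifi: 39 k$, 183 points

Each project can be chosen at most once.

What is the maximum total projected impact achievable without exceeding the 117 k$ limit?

524

A density-first pass picks vaccination drive + microloan fund + community garden + public wifi — 518 at 109 k$.
The 17 k$ tied up in vaccination drive is better spent on wetland restoration + food-bank expansion — total rises to 524 (115 k$).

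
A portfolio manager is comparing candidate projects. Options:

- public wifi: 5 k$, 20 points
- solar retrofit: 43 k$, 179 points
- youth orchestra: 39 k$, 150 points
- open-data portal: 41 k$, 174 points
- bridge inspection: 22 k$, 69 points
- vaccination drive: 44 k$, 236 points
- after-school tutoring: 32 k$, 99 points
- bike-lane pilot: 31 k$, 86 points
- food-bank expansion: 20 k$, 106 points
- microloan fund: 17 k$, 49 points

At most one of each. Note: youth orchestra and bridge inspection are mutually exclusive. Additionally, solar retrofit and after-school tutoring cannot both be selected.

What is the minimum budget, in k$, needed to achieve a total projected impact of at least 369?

Look for the lowest-budget combination reaching 369.
Taking vaccination drive + food-bank expansion + microloan fund gives 391 (≥ 369) for 81 k$.
No combination under 81 k$ hits 369.

81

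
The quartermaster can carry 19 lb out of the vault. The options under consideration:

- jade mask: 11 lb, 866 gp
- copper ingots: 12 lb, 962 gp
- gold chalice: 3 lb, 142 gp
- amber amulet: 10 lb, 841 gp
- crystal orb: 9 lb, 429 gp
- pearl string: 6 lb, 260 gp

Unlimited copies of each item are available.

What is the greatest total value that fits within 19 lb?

Ranking by ratio (value/lb): amber amulet 84.10, copper ingots 80.17, jade mask 78.73.
Taking amber amulet + crystal orb: 19 lb used, 1270 in value.
No other feasible combination exceeds 1270.

1270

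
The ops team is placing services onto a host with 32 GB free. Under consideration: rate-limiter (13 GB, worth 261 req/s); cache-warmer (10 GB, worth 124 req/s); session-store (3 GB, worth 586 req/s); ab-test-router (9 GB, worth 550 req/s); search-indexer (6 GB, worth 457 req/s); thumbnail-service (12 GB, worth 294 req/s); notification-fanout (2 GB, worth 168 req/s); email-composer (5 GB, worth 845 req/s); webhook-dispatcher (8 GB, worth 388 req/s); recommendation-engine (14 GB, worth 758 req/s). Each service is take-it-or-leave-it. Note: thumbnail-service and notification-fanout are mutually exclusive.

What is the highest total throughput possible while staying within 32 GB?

The ratio heuristic lands on session-store + ab-test-router + search-indexer + notification-fanout + email-composer (2606) but leaves 7 GB idle.
Dropping notification-fanout frees 2 GB; slotting in webhook-dispatcher (8 GB) lifts the total to 2826 at 31 GB.
Next best is session-store + search-indexer + notification-fanout + email-composer + recommendation-engine at 2814 (30 GB) — short by 12.

2826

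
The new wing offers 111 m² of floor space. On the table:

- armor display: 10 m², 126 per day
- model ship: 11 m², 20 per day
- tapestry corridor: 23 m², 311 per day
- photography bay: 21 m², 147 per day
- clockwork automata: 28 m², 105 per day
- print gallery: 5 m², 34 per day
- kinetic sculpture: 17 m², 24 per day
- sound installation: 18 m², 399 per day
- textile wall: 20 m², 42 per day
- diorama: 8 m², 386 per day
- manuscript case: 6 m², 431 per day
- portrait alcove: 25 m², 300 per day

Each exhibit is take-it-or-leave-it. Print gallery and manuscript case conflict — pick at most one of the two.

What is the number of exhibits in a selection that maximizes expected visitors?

7

Optimal total is 2100.
One optimal bundle: armor display + tapestry corridor + photography bay + sound installation + diorama + manuscript case + portrait alcove (111 m²).
Every optimal selection uses 7 exhibits.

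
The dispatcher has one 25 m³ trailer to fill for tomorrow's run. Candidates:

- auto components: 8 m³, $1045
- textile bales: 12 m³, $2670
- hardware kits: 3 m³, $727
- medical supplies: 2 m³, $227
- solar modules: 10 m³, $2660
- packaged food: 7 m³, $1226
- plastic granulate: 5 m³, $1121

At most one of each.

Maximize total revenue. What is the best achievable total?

6057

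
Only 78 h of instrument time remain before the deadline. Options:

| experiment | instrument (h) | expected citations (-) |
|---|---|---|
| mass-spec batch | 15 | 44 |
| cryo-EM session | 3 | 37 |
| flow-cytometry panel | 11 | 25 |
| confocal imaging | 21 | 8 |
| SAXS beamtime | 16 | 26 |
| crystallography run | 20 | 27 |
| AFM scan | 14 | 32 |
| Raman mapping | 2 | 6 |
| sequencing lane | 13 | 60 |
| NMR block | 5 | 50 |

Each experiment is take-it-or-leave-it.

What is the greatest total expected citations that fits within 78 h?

Filling by ratio: mass-spec batch + cryo-EM session + flow-cytometry panel + AFM scan + Raman mapping + sequencing lane + NMR block for 254, with 15 h left unused.
Replace Raman mapping with SAXS beamtime: the trade gains 20 net, giving 274 at 77 h.

274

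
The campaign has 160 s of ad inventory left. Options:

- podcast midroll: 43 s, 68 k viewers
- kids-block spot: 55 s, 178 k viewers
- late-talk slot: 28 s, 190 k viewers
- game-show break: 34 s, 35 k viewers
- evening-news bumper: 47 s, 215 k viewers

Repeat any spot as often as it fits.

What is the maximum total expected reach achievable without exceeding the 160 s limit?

975

A density-first pass picks 5×late-talk slot — 950 at 140 s.
The 28 s tied up in late-talk slot is better spent on evening-news bumper — total rises to 975 (159 s).
That's the maximum — no swap from here does better than 975.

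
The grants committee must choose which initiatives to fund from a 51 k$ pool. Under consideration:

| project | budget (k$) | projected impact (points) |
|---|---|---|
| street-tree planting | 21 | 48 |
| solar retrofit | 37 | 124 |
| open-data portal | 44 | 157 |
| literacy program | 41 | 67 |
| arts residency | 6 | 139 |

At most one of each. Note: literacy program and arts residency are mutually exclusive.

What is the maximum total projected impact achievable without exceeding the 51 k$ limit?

By projected impact per k$: arts residency 23.17, open-data portal 3.57, solar retrofit 3.35, street-tree planting 2.29 lead.
Open-data portal + arts residency uses 50 of the 51 k$ and totals 296.

296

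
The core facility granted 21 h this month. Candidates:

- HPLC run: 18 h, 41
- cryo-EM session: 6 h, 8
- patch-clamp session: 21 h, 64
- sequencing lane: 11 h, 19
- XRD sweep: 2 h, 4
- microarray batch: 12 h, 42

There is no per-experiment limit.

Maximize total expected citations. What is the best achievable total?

64

Ranking by ratio (expected citations/h): microarray batch 3.50, patch-clamp session 3.05, HPLC run 2.28.
Greedy by ratio would take 4×XRD sweep + microarray batch: 20 h used, total 58.
Dropping 4×XRD sweep and microarray batch frees 20 h; slotting in patch-clamp session (21 h) lifts the total to 64 at 21 h.
No other feasible combination exceeds 64.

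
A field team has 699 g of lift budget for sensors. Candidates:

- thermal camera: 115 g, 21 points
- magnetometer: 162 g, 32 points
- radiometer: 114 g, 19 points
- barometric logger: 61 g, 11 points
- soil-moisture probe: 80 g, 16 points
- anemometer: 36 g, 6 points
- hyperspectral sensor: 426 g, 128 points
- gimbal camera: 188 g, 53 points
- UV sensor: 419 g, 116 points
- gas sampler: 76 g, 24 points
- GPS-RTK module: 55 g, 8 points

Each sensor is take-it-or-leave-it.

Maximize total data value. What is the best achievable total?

205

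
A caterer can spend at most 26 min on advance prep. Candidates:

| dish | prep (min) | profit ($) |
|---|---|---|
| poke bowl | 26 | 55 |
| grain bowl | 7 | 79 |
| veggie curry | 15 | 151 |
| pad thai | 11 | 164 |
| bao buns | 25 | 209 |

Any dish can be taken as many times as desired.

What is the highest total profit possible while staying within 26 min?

The ratio ordering already packs tightly: 2×pad thai, 22 min, 328.

328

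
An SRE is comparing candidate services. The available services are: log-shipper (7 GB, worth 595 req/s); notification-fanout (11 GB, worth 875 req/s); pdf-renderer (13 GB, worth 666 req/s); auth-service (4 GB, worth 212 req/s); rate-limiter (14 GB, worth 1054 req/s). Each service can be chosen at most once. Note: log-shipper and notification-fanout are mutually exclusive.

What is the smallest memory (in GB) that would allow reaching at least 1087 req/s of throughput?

15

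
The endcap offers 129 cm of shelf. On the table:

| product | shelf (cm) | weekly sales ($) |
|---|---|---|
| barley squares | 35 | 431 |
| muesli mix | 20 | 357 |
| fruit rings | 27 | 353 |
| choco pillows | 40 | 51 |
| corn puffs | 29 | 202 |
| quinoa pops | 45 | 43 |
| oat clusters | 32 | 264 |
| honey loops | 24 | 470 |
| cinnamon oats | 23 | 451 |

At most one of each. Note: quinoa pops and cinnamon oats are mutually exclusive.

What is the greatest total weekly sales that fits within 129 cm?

Ranking by ratio (weekly sales/cm): cinnamon oats 19.61, honey loops 19.58, muesli mix 17.85.
Barley squares + muesli mix + fruit rings + honey loops + cinnamon oats uses 129 of the 129 cm and totals 2062.

2062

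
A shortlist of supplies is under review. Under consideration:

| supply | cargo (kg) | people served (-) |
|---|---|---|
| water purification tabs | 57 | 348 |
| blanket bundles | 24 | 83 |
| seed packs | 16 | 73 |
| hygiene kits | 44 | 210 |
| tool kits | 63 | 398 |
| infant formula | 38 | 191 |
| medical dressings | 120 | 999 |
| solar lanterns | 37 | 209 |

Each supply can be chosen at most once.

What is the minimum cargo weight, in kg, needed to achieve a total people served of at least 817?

Need the lightest bundle worth ≥ 817.
Taking medical dressings gives 999 (≥ 817) for 120 kg.
Any bundle with less than 120 kg falls short of 817.

120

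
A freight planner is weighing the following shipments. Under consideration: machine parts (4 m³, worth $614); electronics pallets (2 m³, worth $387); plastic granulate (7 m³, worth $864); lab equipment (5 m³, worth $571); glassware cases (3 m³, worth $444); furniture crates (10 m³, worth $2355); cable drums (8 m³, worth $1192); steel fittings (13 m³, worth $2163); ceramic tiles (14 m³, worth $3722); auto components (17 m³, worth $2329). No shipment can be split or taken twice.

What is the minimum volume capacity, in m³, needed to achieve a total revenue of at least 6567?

28

Need the lightest bundle worth ≥ 6567.
machine parts + furniture crates + ceramic tiles reaches 6691 using 28 m³.
No combination under 28 m³ hits 6567.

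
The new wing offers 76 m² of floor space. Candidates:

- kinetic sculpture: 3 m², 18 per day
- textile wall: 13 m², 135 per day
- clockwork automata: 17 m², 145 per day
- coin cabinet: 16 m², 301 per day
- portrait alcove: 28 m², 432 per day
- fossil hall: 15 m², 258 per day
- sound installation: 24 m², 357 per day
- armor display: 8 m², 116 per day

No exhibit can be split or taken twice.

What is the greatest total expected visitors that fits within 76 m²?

1206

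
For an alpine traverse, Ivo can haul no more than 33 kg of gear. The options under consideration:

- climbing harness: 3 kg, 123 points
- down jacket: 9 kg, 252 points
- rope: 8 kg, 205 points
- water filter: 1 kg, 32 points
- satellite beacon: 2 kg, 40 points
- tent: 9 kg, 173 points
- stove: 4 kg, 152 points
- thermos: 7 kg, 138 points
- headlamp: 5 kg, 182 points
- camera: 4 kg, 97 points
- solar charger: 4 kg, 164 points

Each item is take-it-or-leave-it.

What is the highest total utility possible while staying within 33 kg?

1078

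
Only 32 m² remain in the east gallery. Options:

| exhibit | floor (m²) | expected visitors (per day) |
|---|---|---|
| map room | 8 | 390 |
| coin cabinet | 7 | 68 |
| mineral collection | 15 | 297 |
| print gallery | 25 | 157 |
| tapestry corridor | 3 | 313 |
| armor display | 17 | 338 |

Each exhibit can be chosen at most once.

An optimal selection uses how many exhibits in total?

3

The maximum expected visitors within 32 m² is 1041.
map room + tapestry corridor + armor display hits 1041 at 28 m².
Every optimal selection uses 3 exhibits.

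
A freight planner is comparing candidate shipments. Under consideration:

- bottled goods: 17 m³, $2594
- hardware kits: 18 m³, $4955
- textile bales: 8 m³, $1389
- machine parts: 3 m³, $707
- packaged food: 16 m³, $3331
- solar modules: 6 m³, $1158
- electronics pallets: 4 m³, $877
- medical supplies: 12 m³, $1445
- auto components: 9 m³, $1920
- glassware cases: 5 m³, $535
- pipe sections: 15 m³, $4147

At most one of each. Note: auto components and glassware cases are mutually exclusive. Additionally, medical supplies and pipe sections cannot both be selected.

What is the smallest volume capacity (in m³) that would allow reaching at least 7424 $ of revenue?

30

Minimise m³ subject to total revenue ≥ 7424.
Taking hardware kits + machine parts + auto components gives 7582 (≥ 7424) for 30 m³.
Below 30 m³ the best achievable stays under 7424.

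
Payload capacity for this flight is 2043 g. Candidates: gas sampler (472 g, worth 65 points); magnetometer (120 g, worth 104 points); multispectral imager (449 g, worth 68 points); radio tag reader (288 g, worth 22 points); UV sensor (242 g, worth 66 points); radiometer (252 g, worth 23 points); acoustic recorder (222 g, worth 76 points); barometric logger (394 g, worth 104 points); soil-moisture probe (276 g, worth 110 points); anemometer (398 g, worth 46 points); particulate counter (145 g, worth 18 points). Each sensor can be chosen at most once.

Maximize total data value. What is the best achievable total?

551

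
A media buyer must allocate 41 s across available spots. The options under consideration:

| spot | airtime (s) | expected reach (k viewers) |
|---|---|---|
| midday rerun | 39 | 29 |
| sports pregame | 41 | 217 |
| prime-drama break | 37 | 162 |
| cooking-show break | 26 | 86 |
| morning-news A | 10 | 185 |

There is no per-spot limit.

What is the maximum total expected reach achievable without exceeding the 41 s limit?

740

Taking 4×morning-news A: 40 s used, 740 in expected reach.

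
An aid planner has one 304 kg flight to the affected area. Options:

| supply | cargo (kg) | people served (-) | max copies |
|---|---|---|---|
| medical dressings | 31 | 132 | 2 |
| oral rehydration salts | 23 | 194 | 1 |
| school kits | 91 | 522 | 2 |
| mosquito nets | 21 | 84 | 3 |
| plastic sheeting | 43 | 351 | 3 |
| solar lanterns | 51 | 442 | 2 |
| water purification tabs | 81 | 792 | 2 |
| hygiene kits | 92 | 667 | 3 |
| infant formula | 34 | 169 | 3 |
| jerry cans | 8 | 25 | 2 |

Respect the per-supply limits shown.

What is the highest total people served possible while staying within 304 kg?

2728

By people served per kg: water purification tabs 9.78, solar lanterns 8.67, oral rehydration salts 8.43, plastic sheeting 8.16 lead.
The ratio heuristic lands on oral rehydration salts + 2×solar lanterns + 2×water purification tabs + 2×jerry cans (2712) but leaves 1 kg idle.
The 90 kg tied up in oral rehydration salts and solar lanterns and 2×jerry cans is better spent on 2×plastic sheeting — total rises to 2728 (299 kg).
No other feasible combination exceeds 2728.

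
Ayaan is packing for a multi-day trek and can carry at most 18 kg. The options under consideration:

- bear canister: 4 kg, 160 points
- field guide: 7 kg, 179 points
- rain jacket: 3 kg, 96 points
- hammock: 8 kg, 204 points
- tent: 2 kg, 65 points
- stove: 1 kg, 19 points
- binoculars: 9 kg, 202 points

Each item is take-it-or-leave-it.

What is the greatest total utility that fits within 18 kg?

Filling by ratio: bear canister + field guide + rain jacket + tent + stove for 519, with 1 kg left unused.
The 7 kg tied up in field guide is better spent on hammock — total rises to 544 (18 kg).
The closest alternative, bear canister + rain jacket + hammock + tent, reaches only 525.

544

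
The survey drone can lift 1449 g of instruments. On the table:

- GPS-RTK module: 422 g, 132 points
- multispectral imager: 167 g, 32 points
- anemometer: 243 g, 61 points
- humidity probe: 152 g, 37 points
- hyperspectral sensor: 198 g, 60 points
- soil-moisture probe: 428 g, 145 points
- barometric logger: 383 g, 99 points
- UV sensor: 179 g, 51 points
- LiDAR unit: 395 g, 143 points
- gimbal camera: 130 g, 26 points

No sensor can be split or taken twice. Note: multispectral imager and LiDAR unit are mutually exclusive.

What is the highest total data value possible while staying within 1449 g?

480

Taking GPS-RTK module + hyperspectral sensor + soil-moisture probe + LiDAR unit: 1443 g used, 480 in data value.
No other feasible combination exceeds 480.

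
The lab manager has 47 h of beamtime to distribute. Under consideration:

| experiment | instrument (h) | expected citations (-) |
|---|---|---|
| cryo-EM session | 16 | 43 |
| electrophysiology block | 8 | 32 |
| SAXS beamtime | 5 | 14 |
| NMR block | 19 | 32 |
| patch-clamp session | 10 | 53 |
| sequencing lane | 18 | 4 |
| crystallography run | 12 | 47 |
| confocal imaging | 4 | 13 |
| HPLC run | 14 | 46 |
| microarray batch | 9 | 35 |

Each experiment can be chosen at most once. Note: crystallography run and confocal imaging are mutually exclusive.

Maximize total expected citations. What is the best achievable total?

By expected citations per h: patch-clamp session 5.30, electrophysiology block 4.00, crystallography run 3.92, microarray batch 3.89 lead.
Best packing: electrophysiology block + SAXS beamtime + patch-clamp session + crystallography run + microarray batch — 44 h, 181 total.

181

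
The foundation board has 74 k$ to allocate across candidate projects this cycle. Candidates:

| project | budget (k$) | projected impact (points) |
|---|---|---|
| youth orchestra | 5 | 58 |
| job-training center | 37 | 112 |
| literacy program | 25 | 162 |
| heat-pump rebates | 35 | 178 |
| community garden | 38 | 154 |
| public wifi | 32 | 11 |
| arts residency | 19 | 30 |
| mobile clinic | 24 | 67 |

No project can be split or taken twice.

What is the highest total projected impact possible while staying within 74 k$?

Best packing: youth orchestra + literacy program + heat-pump rebates — 65 k$, 398 total.
Next best is youth orchestra + literacy program + community garden at 374 (68 k$) — short by 24.

398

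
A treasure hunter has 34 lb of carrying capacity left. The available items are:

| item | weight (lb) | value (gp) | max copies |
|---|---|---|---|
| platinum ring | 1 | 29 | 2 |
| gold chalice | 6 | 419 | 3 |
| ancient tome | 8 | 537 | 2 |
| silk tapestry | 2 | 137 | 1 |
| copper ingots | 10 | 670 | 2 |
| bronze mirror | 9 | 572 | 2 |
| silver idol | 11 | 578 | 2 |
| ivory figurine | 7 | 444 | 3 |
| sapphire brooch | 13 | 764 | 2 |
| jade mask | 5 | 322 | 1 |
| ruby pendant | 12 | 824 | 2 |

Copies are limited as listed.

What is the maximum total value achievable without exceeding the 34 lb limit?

2336

A density-first pass picks 2×platinum ring + 3×gold chalice + silk tapestry + ruby pendant — 2276 at 34 lb.
Replace 2×platinum ring and gold chalice with ancient tome: the trade gains 60 net, giving 2336 at 34 lb.
No other feasible combination exceeds 2336.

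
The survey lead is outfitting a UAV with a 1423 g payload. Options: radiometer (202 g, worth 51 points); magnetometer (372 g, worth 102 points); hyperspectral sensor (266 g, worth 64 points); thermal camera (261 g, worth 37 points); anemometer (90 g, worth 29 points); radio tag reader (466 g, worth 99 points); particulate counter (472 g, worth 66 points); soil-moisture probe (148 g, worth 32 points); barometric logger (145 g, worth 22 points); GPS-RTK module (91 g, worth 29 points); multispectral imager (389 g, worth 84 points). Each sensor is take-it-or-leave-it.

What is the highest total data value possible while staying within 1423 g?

359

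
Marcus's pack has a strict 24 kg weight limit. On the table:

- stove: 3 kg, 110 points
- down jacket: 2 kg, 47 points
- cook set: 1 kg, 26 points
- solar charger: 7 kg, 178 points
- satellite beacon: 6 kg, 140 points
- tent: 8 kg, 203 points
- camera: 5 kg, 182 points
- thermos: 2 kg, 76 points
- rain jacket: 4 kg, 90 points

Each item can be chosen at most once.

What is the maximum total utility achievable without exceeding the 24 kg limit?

712

Density check — thermos 38.00, stove 36.67, camera 36.40 are the best per kg.
Taking the top-ratio items first gives stove + down jacket + cook set + solar charger + camera + thermos + rain jacket for 709 (24 kg).
The 6 kg tied up in down jacket and rain jacket is better spent on satellite beacon — total rises to 712 (24 kg).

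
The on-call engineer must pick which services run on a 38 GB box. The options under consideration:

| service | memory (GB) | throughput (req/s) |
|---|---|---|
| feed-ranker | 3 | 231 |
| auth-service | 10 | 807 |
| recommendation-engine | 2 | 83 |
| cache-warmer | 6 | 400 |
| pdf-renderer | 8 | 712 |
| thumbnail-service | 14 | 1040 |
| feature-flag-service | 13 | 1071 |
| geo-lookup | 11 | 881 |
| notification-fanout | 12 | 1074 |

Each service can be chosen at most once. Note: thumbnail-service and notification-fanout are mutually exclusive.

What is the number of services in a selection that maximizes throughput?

4

The maximum throughput within 38 GB is 3183.
feed-ranker + auth-service + feature-flag-service + notification-fanout hits 3183 at 38 GB.
All optima have 4 services.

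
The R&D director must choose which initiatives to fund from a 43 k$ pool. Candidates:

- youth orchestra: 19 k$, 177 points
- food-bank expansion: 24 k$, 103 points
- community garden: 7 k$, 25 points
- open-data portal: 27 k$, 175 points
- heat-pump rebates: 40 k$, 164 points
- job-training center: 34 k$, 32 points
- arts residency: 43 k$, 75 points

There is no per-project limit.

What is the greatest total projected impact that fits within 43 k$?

Best packing: 2×youth orchestra — 38 k$, 354 total.
That's the maximum — no swap from here does better than 354.

354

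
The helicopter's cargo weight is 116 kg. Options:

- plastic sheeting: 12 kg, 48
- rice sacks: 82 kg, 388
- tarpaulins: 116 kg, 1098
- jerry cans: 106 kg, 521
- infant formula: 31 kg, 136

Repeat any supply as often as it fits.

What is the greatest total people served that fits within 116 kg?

Ranking by ratio (people served/kg): tarpaulins 9.47, jerry cans 4.92, rice sacks 4.73, infant formula 4.39.
Best packing: tarpaulins — 116 kg, 1098 total.
Every other selection either busts 116 kg or fails to beat 1098.

1098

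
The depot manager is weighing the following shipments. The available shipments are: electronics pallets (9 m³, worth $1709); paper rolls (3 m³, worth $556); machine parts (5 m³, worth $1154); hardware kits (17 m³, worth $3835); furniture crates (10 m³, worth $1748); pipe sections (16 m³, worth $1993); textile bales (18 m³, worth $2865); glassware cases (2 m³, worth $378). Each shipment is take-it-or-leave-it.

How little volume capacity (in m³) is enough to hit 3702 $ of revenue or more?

17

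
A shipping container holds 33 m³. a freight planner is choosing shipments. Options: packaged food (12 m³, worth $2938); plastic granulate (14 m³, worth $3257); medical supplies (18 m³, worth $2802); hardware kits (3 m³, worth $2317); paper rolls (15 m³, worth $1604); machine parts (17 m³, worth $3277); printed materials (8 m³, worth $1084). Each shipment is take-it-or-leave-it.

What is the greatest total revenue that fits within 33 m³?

Density check — hardware kits 772.33, packaged food 244.83, plastic granulate 232.64 are the best per m³.
A density-first pass picks packaged food + plastic granulate + hardware kits — 8512 at 29 m³.
Replace plastic granulate with machine parts: the trade gains 20 net, giving 8532 at 32 m³.

8532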